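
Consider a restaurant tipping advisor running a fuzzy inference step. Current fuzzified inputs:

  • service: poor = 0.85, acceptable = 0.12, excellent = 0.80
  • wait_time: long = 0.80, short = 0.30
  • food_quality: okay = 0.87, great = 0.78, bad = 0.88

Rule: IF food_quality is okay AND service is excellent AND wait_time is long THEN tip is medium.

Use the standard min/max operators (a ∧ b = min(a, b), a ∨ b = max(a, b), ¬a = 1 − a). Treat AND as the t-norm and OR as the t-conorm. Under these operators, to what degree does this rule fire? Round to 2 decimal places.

0.80

firing strength: okay=0.87, excellent=0.80, long=0.80; AND[min(a, b)] → w = 0.80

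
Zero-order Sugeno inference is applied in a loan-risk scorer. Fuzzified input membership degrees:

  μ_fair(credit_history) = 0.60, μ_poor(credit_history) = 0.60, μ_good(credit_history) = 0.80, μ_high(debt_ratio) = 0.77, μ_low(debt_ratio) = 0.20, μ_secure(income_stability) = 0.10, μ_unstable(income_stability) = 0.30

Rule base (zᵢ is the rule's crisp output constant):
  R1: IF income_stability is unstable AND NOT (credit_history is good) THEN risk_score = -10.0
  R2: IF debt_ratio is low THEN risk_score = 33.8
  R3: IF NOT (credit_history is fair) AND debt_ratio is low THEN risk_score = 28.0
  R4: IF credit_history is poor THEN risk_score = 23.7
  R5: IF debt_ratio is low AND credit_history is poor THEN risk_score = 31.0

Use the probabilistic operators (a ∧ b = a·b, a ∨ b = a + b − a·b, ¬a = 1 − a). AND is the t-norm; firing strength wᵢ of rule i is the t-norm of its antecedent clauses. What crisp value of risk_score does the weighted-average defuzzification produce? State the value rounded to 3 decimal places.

24.849

R1 (z=-10.0): unstable=0.30, ¬good=1−0.80=0.20; AND[a·b] → w = 0.0600
R2 (z=33.8): low=0.20 → w = 0.2000
R3 (z=28.0): ¬fair=1−0.60=0.40, low=0.20; AND[a·b] → w = 0.0800
R4 (z=23.7): poor=0.60 → w = 0.6000
R5 (z=31.0): low=0.20, poor=0.60; AND[a·b] → w = 0.1200
Weighted average = (0.0600·-10.0 + 0.2000·33.8 + 0.0800·28.0 + 0.6000·23.7 + 0.1200·31.0) / (0.0600 + 0.2000 + 0.0800 + 0.6000 + 0.1200)
  = 26.3400 / 1.0600 = 24.849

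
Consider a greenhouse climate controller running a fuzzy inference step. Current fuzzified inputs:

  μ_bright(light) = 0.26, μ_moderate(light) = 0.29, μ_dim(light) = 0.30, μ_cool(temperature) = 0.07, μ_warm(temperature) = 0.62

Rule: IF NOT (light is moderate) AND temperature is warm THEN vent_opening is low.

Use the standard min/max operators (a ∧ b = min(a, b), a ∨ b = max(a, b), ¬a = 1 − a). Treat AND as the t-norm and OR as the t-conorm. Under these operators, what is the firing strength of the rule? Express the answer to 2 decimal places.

firing strength: ¬moderate=1−0.29=0.71, warm=0.62; AND[min(a, b)] → w = 0.62

0.62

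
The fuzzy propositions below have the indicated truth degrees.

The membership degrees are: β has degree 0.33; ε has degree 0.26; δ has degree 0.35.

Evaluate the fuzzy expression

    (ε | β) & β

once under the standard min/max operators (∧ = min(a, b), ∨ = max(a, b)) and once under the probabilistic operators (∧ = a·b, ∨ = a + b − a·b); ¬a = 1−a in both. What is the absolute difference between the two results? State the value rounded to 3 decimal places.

0.164

Under standard min/max:
  ε | β = max(a, b) on (0.26, 0.33) = 0.33
  (ε | β) & β = min(a, b) on (0.33, 0.33) = 0.33
  → value = 0.3300
Under probabilistic:
  ε | β = a + b − a·b on (0.2600, 0.3300) = 0.5042
  (ε | β) & β = a·b on (0.5042, 0.3300) = 0.1664
  → value = 0.1664
|0.3300 − 0.1664| = 0.164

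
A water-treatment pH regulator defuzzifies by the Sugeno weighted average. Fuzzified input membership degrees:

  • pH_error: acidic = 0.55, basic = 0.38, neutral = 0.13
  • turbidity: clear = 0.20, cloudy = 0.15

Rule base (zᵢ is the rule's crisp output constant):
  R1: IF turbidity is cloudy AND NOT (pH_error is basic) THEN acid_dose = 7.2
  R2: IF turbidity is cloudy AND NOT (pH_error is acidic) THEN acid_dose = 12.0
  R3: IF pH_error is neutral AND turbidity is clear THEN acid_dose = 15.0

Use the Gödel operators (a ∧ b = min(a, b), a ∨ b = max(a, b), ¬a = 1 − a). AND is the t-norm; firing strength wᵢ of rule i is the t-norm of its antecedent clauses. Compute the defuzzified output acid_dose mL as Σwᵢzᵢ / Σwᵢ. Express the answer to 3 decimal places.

11.233

R1 (z=7.2): cloudy=0.15, ¬basic=1−0.38=0.62; AND[min(a, b)] → w = 0.15
R2 (z=12.0): cloudy=0.15, ¬acidic=1−0.55=0.45; AND[min(a, b)] → w = 0.15
R3 (z=15.0): neutral=0.13, clear=0.20; AND[min(a, b)] → w = 0.13
Weighted average = (0.15·7.2 + 0.15·12.0 + 0.13·15.0) / (0.15 + 0.15 + 0.13)
  = 4.8300 / 0.4300 = 11.233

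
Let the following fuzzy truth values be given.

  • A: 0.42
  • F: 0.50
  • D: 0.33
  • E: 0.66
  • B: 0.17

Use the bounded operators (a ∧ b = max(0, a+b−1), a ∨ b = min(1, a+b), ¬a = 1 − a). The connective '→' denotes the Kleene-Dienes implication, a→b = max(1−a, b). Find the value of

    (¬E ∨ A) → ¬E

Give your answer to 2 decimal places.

0.34

¬E = 1 − 0.66 = 0.34
¬E ∨ A = min(1, a+b) on (0.34, 0.42) = 0.76
¬E = 1 − 0.66 = 0.34
(¬E ∨ A) → ¬E  [Kleene-Dienes: max(1−a, b)] with a=0.76, b=0.34 → 0.34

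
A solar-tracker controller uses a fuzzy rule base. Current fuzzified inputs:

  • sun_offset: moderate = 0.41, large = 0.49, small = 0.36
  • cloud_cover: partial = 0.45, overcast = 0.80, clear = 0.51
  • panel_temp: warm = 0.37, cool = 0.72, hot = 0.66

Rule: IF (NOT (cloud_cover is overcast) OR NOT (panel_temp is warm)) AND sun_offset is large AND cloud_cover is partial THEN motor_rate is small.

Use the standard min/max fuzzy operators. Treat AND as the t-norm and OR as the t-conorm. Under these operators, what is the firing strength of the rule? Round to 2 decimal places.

firing strength: (¬overcast=1−0.80=0.20 OR ¬warm=1−0.37=0.63) = 0.63; AND[min(a, b)] with large=0.49, partial=0.45 → w = 0.45

0.45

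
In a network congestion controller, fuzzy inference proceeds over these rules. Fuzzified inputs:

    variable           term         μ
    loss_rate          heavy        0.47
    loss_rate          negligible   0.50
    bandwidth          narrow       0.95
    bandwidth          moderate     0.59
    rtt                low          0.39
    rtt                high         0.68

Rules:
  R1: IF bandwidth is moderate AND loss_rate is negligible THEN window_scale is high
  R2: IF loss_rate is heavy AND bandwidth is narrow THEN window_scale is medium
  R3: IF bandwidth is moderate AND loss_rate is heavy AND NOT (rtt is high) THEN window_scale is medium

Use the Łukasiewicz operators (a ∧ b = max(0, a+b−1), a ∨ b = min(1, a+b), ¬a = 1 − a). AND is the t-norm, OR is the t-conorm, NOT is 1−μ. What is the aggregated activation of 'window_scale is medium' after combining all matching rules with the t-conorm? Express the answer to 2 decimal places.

0.42

R1: moderate=0.59, negligible=0.50; AND[max(0, a+b−1)] → w = 0.09
R2: heavy=0.47, narrow=0.95; AND[max(0, a+b−1)] → w = 0.42
R3: moderate=0.59, heavy=0.47, ¬high=1−0.68=0.32; AND[max(0, a+b−1)] → w = 0.00
Rules with consequent 'medium': {R2, R3} → strengths 0.42, 0.00
Aggregate via t-conorm [min(1, a+b)]: 0.42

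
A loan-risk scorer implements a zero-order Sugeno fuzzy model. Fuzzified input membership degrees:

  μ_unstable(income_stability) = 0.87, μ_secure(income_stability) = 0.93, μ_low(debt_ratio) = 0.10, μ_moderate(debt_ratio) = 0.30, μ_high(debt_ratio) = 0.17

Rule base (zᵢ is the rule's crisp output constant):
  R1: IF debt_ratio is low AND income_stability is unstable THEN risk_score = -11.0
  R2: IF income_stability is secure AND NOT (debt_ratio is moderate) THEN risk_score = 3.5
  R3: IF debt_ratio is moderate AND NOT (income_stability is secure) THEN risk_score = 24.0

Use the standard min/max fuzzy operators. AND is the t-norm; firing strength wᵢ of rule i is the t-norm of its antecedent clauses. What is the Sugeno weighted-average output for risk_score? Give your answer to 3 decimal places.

R1 (z=-11.0): low=0.10, unstable=0.87; AND[min(a, b)] → w = 0.10
R2 (z=3.5): secure=0.93, ¬moderate=1−0.30=0.70; AND[min(a, b)] → w = 0.70
R3 (z=24.0): moderate=0.30, ¬secure=1−0.93=0.07; AND[min(a, b)] → w = 0.07
Weighted average = (0.10·-11.0 + 0.70·3.5 + 0.07·24.0) / (0.10 + 0.70 + 0.07)
  = 3.0300 / 0.8700 = 3.483

3.483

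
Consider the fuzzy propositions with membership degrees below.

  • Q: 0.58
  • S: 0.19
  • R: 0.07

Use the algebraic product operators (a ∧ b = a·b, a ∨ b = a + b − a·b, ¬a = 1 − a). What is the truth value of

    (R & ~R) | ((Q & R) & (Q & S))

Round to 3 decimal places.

~R = 1 − 0.0700 = 0.9300
R & ~R = a·b on (0.0700, 0.9300) = 0.0651
Q & R = a·b on (0.5800, 0.0700) = 0.0406
Q & S = a·b on (0.5800, 0.1900) = 0.1102
(Q & R) & (Q & S) = a·b on (0.0406, 0.1102) = 0.0045
(R & ~R) | ((Q & R) & (Q & S)) = a + b − a·b on (0.0651, 0.0045) = 0.0693

0.069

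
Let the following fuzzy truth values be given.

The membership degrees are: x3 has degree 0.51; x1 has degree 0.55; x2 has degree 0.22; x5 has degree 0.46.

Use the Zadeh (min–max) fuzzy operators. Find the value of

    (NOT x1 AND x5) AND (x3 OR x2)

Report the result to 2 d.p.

0.45

NOT x1 = 1 − 0.55 = 0.45
NOT x1 AND x5 = min(a, b) on (0.45, 0.46) = 0.45
x3 OR x2 = max(a, b) on (0.51, 0.22) = 0.51
(NOT x1 AND x5) AND (x3 OR x2) = min(a, b) on (0.45, 0.51) = 0.45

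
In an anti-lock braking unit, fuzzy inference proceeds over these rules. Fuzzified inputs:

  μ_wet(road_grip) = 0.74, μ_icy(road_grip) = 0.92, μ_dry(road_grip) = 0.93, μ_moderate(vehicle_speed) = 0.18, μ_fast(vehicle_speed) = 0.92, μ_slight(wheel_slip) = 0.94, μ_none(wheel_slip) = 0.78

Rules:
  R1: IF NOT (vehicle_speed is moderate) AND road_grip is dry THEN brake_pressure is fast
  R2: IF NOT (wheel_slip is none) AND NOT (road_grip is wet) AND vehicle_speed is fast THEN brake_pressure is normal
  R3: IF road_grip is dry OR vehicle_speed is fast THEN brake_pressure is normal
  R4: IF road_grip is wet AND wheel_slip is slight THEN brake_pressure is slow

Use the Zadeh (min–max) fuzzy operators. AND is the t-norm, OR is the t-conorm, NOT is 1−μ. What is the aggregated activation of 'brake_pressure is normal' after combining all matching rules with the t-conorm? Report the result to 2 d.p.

R1: ¬moderate=1−0.18=0.82, dry=0.93; AND[min(a, b)] → w = 0.82
R2: ¬none=1−0.78=0.22, ¬wet=1−0.74=0.26, fast=0.92; AND[min(a, b)] → w = 0.22
R3: dry=0.93, fast=0.92; OR[max(a, b)] → w = 0.93
R4: wet=0.74, slight=0.94; AND[min(a, b)] → w = 0.74
Rules with consequent 'normal': {R2, R3} → strengths 0.22, 0.93
Aggregate via t-conorm [max(a, b)]: 0.93

0.93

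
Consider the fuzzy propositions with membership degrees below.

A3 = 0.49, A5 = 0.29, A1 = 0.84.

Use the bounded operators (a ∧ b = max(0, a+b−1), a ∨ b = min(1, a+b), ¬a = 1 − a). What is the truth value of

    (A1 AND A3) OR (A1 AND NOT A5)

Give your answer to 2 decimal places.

A1 AND A3 = max(0, a+b−1) on (0.84, 0.49) = 0.33
NOT A5 = 1 − 0.29 = 0.71
A1 AND NOT A5 = max(0, a+b−1) on (0.84, 0.71) = 0.55
(A1 AND A3) OR (A1 AND NOT A5) = min(1, a+b) on (0.33, 0.55) = 0.88

0.88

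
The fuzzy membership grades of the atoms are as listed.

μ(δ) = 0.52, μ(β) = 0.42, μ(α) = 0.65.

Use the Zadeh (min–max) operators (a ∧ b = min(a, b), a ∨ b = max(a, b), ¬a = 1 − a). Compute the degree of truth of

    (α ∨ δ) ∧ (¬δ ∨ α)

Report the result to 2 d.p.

α ∨ δ = max(a, b) on (0.65, 0.52) = 0.65
¬δ = 1 − 0.52 = 0.48
¬δ ∨ α = max(a, b) on (0.48, 0.65) = 0.65
(α ∨ δ) ∧ (¬δ ∨ α) = min(a, b) on (0.65, 0.65) = 0.65

0.65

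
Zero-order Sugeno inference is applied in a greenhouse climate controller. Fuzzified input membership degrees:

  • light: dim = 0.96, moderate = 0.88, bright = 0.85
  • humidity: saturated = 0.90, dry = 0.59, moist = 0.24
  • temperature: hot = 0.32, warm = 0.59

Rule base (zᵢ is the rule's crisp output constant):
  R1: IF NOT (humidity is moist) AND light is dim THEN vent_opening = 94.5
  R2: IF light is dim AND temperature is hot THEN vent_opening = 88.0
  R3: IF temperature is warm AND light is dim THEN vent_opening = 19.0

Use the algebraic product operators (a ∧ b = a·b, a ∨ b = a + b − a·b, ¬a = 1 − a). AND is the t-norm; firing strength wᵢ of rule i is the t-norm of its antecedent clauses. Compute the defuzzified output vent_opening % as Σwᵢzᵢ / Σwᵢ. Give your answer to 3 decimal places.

66.581

R1 (z=94.5): ¬moist=1−0.24=0.76, dim=0.96; AND[a·b] → w = 0.7296
R2 (z=88.0): dim=0.96, hot=0.32; AND[a·b] → w = 0.3072
R3 (z=19.0): warm=0.59, dim=0.96; AND[a·b] → w = 0.5664
Weighted average = (0.7296·94.5 + 0.3072·88.0 + 0.5664·19.0) / (0.7296 + 0.3072 + 0.5664)
  = 106.7424 / 1.6032 = 66.581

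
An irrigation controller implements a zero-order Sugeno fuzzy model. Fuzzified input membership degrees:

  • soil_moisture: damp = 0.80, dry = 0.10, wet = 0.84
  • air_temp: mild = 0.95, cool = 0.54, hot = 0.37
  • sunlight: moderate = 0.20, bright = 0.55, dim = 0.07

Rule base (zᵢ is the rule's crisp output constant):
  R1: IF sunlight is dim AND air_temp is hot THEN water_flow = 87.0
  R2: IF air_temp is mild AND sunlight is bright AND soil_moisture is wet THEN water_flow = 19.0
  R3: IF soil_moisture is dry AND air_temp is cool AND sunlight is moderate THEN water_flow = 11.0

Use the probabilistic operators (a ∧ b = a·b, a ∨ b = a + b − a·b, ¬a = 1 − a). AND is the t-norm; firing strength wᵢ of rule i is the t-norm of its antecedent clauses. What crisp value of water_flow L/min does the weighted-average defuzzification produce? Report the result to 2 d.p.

22.52

R1 (z=87.0): dim=0.07, hot=0.37; AND[a·b] → w = 0.0259
R2 (z=19.0): mild=0.95, bright=0.55, wet=0.84; AND[a·b] → w = 0.4389
R3 (z=11.0): dry=0.10, cool=0.54, moderate=0.20; AND[a·b] → w = 0.0108
Weighted average = (0.0259·87.0 + 0.4389·19.0 + 0.0108·11.0) / (0.0259 + 0.4389 + 0.0108)
  = 10.7112 / 0.4756 = 22.52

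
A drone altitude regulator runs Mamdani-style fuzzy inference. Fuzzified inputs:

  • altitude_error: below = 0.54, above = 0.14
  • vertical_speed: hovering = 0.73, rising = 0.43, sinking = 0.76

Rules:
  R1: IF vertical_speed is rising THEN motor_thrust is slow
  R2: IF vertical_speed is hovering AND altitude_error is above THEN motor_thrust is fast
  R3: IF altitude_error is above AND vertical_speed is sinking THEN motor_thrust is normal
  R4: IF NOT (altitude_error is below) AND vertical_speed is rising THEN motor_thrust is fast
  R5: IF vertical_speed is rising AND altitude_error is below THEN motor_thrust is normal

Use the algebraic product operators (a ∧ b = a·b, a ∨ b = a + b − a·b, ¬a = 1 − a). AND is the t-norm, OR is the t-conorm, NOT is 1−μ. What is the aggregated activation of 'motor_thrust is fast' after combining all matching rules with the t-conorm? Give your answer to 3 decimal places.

R1: rising=0.43 → w = 0.4300
R2: hovering=0.73, above=0.14; AND[a·b] → w = 0.1022
R3: above=0.14, sinking=0.76; AND[a·b] → w = 0.1064
R4: ¬below=1−0.54=0.46, rising=0.43; AND[a·b] → w = 0.1978
R5: rising=0.43, below=0.54; AND[a·b] → w = 0.2322
Rules with consequent 'fast': {R2, R4} → strengths 0.1022, 0.1978
Aggregate via t-conorm [a + b − a·b]: 0.2798

0.280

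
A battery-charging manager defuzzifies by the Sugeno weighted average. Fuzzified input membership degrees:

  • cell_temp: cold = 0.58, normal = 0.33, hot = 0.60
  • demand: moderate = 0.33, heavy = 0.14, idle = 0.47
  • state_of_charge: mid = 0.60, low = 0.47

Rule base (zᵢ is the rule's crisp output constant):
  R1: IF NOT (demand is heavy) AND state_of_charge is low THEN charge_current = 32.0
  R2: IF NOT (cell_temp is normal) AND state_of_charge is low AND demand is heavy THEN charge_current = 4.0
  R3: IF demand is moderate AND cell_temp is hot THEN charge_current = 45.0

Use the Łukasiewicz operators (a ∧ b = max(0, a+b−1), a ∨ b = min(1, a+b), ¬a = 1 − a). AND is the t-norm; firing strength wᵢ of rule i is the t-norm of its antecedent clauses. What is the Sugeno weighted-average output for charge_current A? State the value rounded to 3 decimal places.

32.000

R1 (z=32.0): ¬heavy=1−0.14=0.86, low=0.47; AND[max(0, a+b−1)] → w = 0.33
R2 (z=4.0): ¬normal=1−0.33=0.67, low=0.47, heavy=0.14; AND[max(0, a+b−1)] → w = 0.00
R3 (z=45.0): moderate=0.33, hot=0.60; AND[max(0, a+b−1)] → w = 0.00
Weighted average = (0.33·32.0 + 0.00·4.0 + 0.00·45.0) / (0.33 + 0.00 + 0.00)
  = 10.5600 / 0.3300 = 32.000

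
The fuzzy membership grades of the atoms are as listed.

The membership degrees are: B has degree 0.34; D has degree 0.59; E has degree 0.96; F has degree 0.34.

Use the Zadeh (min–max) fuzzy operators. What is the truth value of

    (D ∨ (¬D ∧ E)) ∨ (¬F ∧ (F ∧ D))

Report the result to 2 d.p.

0.59

¬D = 1 − 0.59 = 0.41
¬D ∧ E = min(a, b) on (0.41, 0.96) = 0.41
D ∨ (¬D ∧ E) = max(a, b) on (0.59, 0.41) = 0.59
¬F = 1 − 0.34 = 0.66
F ∧ D = min(a, b) on (0.34, 0.59) = 0.34
¬F ∧ (F ∧ D) = min(a, b) on (0.66, 0.34) = 0.34
(D ∨ (¬D ∧ E)) ∨ (¬F ∧ (F ∧ D)) = max(a, b) on (0.59, 0.34) = 0.59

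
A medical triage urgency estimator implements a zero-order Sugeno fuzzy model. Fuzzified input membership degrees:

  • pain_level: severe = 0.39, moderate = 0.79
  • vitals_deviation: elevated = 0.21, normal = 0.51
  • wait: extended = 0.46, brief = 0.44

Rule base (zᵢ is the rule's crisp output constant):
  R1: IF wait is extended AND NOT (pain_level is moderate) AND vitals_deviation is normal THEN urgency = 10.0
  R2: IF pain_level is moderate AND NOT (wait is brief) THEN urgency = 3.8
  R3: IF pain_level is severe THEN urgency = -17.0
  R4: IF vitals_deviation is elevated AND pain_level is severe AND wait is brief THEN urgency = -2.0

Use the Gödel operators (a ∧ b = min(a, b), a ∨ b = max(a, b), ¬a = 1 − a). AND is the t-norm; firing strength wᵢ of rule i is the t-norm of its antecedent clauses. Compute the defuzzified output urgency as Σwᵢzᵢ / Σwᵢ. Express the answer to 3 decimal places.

-2.060

R1 (z=10.0): extended=0.46, ¬moderate=1−0.79=0.21, normal=0.51; AND[min(a, b)] → w = 0.21
R2 (z=3.8): moderate=0.79, ¬brief=1−0.44=0.56; AND[min(a, b)] → w = 0.56
R3 (z=-17.0): severe=0.39 → w = 0.39
R4 (z=-2.0): elevated=0.21, severe=0.39, brief=0.44; AND[min(a, b)] → w = 0.21
Weighted average = (0.21·10.0 + 0.56·3.8 + 0.39·-17.0 + 0.21·-2.0) / (0.21 + 0.56 + 0.39 + 0.21)
  = -2.8220 / 1.3700 = -2.060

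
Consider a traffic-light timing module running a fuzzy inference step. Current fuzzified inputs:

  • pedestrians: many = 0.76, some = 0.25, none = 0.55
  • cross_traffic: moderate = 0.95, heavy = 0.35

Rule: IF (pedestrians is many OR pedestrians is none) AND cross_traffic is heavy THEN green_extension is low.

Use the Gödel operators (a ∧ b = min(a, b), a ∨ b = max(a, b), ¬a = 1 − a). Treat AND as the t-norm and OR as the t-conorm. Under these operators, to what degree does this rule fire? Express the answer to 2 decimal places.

firing strength: (many=0.76 OR none=0.55) = 0.76; AND[min(a, b)] with heavy=0.35 → w = 0.35

0.35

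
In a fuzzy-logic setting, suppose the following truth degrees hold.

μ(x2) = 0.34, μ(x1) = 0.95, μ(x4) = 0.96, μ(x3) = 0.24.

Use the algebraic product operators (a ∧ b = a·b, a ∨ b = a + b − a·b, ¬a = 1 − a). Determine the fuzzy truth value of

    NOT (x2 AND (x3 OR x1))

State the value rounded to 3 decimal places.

x3 OR x1 = a + b − a·b on (0.2400, 0.9500) = 0.9620
x2 AND (x3 OR x1) = a·b on (0.3400, 0.9620) = 0.3271
NOT (x2 AND (x3 OR x1)) = 1 − 0.3271 = 0.6729

0.673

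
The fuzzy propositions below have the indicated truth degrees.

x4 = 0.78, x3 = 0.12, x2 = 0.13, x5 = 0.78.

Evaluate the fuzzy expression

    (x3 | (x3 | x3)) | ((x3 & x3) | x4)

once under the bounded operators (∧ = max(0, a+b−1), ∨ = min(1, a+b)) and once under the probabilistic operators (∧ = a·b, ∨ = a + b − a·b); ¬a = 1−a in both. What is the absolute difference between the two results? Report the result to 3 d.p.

0.148

Under bounded:
  x3 | x3 = min(1, a+b) on (0.12, 0.12) = 0.24
  x3 | (x3 | x3) = min(1, a+b) on (0.12, 0.24) = 0.36
  x3 & x3 = max(0, a+b−1) on (0.12, 0.12) = 0.00
  (x3 & x3) | x4 = min(1, a+b) on (0.00, 0.78) = 0.78
  (x3 | (x3 | x3)) | ((x3 & x3) | x4) = min(1, a+b) on (0.36, 0.78) = 1.00
  → value = 1.0000
Under probabilistic:
  x3 | x3 = a + b − a·b on (0.1200, 0.1200) = 0.2256
  x3 | (x3 | x3) = a + b − a·b on (0.1200, 0.2256) = 0.3185
  x3 & x3 = a·b on (0.1200, 0.1200) = 0.0144
  (x3 & x3) | x4 = a + b − a·b on (0.0144, 0.7800) = 0.7832
  (x3 | (x3 | x3)) | ((x3 & x3) | x4) = a + b − a·b on (0.3185, 0.7832) = 0.8522
  → value = 0.8522
|1.0000 − 0.8522| = 0.148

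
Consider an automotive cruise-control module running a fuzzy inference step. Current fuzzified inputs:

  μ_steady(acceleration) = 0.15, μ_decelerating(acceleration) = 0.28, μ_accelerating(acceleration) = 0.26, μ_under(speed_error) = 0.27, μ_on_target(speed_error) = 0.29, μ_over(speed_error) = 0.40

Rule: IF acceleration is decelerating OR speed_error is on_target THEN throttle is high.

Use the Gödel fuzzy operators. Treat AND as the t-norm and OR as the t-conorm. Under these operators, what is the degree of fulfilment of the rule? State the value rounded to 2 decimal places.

firing strength: decelerating=0.28, on_target=0.29; OR[max(a, b)] → w = 0.29

0.29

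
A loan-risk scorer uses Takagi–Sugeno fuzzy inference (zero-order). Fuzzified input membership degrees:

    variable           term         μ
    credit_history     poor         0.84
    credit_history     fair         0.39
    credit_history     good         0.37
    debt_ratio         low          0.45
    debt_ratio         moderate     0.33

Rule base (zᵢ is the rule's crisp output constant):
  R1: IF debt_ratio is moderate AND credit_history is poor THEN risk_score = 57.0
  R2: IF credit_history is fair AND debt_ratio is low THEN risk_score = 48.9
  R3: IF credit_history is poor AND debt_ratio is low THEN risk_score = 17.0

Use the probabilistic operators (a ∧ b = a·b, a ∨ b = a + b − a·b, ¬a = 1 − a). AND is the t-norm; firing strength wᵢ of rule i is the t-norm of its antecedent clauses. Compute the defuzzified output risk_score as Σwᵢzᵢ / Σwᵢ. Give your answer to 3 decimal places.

37.087

R1 (z=57.0): moderate=0.33, poor=0.84; AND[a·b] → w = 0.2772
R2 (z=48.9): fair=0.39, low=0.45; AND[a·b] → w = 0.1755
R3 (z=17.0): poor=0.84, low=0.45; AND[a·b] → w = 0.3780
Weighted average = (0.2772·57.0 + 0.1755·48.9 + 0.3780·17.0) / (0.2772 + 0.1755 + 0.3780)
  = 30.8084 / 0.8307 = 37.087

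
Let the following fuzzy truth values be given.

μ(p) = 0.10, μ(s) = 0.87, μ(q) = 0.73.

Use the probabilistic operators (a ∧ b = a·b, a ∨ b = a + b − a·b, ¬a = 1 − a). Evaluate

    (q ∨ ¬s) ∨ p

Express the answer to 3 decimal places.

¬s = 1 − 0.8700 = 0.1300
q ∨ ¬s = a + b − a·b on (0.7300, 0.1300) = 0.7651
(q ∨ ¬s) ∨ p = a + b − a·b on (0.7651, 0.1000) = 0.7886

0.789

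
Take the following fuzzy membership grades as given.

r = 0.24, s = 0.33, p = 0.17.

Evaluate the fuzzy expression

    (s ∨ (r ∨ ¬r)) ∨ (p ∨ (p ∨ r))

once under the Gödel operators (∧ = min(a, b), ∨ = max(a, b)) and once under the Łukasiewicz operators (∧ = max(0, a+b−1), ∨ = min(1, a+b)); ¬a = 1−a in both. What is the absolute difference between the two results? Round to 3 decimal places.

Under Gödel:
  ¬r = 1 − 0.24 = 0.76
  r ∨ ¬r = max(a, b) on (0.24, 0.76) = 0.76
  s ∨ (r ∨ ¬r) = max(a, b) on (0.33, 0.76) = 0.76
  p ∨ r = max(a, b) on (0.17, 0.24) = 0.24
  p ∨ (p ∨ r) = max(a, b) on (0.17, 0.24) = 0.24
  (s ∨ (r ∨ ¬r)) ∨ (p ∨ (p ∨ r)) = max(a, b) on (0.76, 0.24) = 0.76
  → value = 0.7600
Under Łukasiewicz:
  ¬r = 1 − 0.24 = 0.76
  r ∨ ¬r = min(1, a+b) on (0.24, 0.76) = 1.00
  s ∨ (r ∨ ¬r) = min(1, a+b) on (0.33, 1.00) = 1.00
  p ∨ r = min(1, a+b) on (0.17, 0.24) = 0.41
  p ∨ (p ∨ r) = min(1, a+b) on (0.17, 0.41) = 0.58
  (s ∨ (r ∨ ¬r)) ∨ (p ∨ (p ∨ r)) = min(1, a+b) on (1.00, 0.58) = 1.00
  → value = 1.0000
|0.7600 − 1.0000| = 0.240

0.240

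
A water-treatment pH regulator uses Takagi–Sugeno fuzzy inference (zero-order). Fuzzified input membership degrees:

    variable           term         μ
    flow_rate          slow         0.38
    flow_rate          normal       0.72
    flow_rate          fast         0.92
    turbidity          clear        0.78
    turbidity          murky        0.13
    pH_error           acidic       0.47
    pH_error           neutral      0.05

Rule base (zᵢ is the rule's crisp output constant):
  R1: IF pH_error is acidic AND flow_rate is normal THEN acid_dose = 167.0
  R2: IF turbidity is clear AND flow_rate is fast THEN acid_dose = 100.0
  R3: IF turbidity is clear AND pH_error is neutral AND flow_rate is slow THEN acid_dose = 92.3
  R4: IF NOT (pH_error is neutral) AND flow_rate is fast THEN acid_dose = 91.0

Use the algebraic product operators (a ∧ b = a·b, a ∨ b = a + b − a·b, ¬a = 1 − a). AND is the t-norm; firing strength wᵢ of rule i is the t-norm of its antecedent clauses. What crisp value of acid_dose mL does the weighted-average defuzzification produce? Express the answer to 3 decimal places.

R1 (z=167.0): acidic=0.47, normal=0.72; AND[a·b] → w = 0.3384
R2 (z=100.0): clear=0.78, fast=0.92; AND[a·b] → w = 0.7176
R3 (z=92.3): clear=0.78, neutral=0.05, slow=0.38; AND[a·b] → w = 0.0148
R4 (z=91.0): ¬neutral=1−0.05=0.95, fast=0.92; AND[a·b] → w = 0.8740
Weighted average = (0.3384·167.0 + 0.7176·100.0 + 0.0148·92.3 + 0.8740·91.0) / (0.3384 + 0.7176 + 0.0148 + 0.8740)
  = 209.1747 / 1.9448 = 107.555

107.555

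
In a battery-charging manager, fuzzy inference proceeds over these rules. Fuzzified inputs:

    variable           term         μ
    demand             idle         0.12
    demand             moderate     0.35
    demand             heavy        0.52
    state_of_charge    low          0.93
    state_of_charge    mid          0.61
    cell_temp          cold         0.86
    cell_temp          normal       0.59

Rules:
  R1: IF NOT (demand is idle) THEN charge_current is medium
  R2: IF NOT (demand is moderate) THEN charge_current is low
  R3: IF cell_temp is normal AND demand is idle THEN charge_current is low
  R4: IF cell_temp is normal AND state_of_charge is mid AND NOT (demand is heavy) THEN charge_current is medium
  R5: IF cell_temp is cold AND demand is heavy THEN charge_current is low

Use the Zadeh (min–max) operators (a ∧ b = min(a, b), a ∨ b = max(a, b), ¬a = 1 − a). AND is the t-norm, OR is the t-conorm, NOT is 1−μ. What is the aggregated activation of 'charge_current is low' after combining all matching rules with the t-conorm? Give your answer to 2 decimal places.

R1: ¬idle=1−0.12=0.88 → w = 0.88
R2: ¬moderate=1−0.35=0.65 → w = 0.65
R3: normal=0.59, idle=0.12; AND[min(a, b)] → w = 0.12
R4: normal=0.59, mid=0.61, ¬heavy=1−0.52=0.48; AND[min(a, b)] → w = 0.48
R5: cold=0.86, heavy=0.52; AND[min(a, b)] → w = 0.52
Rules with consequent 'low': {R2, R3, R5} → strengths 0.65, 0.12, 0.52
Aggregate via t-conorm [max(a, b)]: 0.65

0.65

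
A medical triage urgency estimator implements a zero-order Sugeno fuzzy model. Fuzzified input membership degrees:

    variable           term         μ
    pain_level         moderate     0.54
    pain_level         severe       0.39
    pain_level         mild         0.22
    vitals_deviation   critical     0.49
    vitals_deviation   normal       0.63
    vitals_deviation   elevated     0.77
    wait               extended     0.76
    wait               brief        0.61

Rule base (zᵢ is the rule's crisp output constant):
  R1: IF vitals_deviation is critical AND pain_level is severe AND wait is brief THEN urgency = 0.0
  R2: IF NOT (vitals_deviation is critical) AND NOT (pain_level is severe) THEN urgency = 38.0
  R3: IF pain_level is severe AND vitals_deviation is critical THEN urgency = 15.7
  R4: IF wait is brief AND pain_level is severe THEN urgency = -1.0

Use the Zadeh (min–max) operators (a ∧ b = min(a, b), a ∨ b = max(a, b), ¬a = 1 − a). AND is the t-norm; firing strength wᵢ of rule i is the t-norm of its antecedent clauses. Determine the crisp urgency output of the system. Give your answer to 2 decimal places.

R1 (z=0.0): critical=0.49, severe=0.39, brief=0.61; AND[min(a, b)] → w = 0.39
R2 (z=38.0): ¬critical=1−0.49=0.51, ¬severe=1−0.39=0.61; AND[min(a, b)] → w = 0.51
R3 (z=15.7): severe=0.39, critical=0.49; AND[min(a, b)] → w = 0.39
R4 (z=-1.0): brief=0.61, severe=0.39; AND[min(a, b)] → w = 0.39
Weighted average = (0.39·0.0 + 0.51·38.0 + 0.39·15.7 + 0.39·-1.0) / (0.39 + 0.51 + 0.39 + 0.39)
  = 25.1130 / 1.6800 = 14.95

14.95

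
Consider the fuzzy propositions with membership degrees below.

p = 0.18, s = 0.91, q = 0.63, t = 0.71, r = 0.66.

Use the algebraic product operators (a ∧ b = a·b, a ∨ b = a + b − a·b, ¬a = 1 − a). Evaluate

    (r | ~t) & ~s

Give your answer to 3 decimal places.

~t = 1 − 0.7100 = 0.2900
r | ~t = a + b − a·b on (0.6600, 0.2900) = 0.7586
~s = 1 − 0.9100 = 0.0900
(r | ~t) & ~s = a·b on (0.7586, 0.0900) = 0.0683

0.068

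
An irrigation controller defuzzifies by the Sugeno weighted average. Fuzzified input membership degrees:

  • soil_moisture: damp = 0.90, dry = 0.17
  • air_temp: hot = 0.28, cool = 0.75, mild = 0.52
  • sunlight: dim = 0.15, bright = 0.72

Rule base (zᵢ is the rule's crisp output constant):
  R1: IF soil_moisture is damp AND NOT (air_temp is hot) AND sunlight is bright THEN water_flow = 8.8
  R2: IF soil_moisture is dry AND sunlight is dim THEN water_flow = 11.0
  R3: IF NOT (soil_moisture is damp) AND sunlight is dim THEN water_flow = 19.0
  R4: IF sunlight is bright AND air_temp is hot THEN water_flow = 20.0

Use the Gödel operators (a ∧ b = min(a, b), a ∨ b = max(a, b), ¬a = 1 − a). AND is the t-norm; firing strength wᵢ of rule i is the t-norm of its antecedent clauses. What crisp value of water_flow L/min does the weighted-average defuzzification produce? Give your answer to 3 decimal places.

12.389

R1 (z=8.8): damp=0.90, ¬hot=1−0.28=0.72, bright=0.72; AND[min(a, b)] → w = 0.72
R2 (z=11.0): dry=0.17, dim=0.15; AND[min(a, b)] → w = 0.15
R3 (z=19.0): ¬damp=1−0.90=0.10, dim=0.15; AND[min(a, b)] → w = 0.10
R4 (z=20.0): bright=0.72, hot=0.28; AND[min(a, b)] → w = 0.28
Weighted average = (0.72·8.8 + 0.15·11.0 + 0.10·19.0 + 0.28·20.0) / (0.72 + 0.15 + 0.10 + 0.28)
  = 15.4860 / 1.2500 = 12.389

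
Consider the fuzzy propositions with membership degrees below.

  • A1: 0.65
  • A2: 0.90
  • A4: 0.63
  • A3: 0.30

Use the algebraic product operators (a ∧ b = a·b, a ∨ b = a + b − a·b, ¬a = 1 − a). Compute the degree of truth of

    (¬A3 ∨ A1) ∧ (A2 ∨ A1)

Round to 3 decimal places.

0.864

¬A3 = 1 − 0.3000 = 0.7000
¬A3 ∨ A1 = a + b − a·b on (0.7000, 0.6500) = 0.8950
A2 ∨ A1 = a + b − a·b on (0.9000, 0.6500) = 0.9650
(¬A3 ∨ A1) ∧ (A2 ∨ A1) = a·b on (0.8950, 0.9650) = 0.8637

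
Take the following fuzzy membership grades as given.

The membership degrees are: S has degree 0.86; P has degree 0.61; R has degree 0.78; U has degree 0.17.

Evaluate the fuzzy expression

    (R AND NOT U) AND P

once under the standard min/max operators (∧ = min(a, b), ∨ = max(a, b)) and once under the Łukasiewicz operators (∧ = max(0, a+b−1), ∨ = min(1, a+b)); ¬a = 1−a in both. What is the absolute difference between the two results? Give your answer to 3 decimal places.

Under standard min/max:
  NOT U = 1 − 0.17 = 0.83
  R AND NOT U = min(a, b) on (0.78, 0.83) = 0.78
  (R AND NOT U) AND P = min(a, b) on (0.78, 0.61) = 0.61
  → value = 0.6100
Under Łukasiewicz:
  NOT U = 1 − 0.17 = 0.83
  R AND NOT U = max(0, a+b−1) on (0.78, 0.83) = 0.61
  (R AND NOT U) AND P = max(0, a+b−1) on (0.61, 0.61) = 0.22
  → value = 0.2200
|0.6100 − 0.2200| = 0.390

0.390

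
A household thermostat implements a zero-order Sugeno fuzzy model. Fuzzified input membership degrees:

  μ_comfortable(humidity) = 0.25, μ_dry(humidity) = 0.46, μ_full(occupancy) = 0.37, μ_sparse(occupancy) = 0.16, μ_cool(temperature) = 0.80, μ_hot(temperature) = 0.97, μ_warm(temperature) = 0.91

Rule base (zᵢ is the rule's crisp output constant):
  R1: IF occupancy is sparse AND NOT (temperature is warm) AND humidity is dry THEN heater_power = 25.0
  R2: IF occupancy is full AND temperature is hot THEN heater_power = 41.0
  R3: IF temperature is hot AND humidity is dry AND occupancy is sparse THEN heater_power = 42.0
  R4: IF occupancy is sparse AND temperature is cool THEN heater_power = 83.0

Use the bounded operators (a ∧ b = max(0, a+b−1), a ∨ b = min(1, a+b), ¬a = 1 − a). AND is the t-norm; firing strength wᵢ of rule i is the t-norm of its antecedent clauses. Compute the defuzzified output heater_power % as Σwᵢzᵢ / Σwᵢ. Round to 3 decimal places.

41.000

R1 (z=25.0): sparse=0.16, ¬warm=1−0.91=0.09, dry=0.46; AND[max(0, a+b−1)] → w = 0.00
R2 (z=41.0): full=0.37, hot=0.97; AND[max(0, a+b−1)] → w = 0.34
R3 (z=42.0): hot=0.97, dry=0.46, sparse=0.16; AND[max(0, a+b−1)] → w = 0.00
R4 (z=83.0): sparse=0.16, cool=0.80; AND[max(0, a+b−1)] → w = 0.00
Weighted average = (0.00·25.0 + 0.34·41.0 + 0.00·42.0 + 0.00·83.0) / (0.00 + 0.34 + 0.00 + 0.00)
  = 13.9400 / 0.3400 = 41.000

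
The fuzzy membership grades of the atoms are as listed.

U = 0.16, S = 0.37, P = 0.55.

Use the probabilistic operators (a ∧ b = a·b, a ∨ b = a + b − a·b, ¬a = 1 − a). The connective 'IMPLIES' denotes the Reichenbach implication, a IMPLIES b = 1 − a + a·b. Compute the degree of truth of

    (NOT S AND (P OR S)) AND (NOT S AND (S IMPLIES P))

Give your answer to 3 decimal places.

0.237

NOT S = 1 − 0.3700 = 0.6300
P OR S = a + b − a·b on (0.5500, 0.3700) = 0.7165
NOT S AND (P OR S) = a·b on (0.6300, 0.7165) = 0.4514
NOT S = 1 − 0.3700 = 0.6300
S IMPLIES P  [Reichenbach: 1 − a + a·b] with a=0.3700, b=0.5500 → 0.8335
NOT S AND (S IMPLIES P) = a·b on (0.6300, 0.8335) = 0.5251
(NOT S AND (P OR S)) AND (NOT S AND (S IMPLIES P)) = a·b on (0.4514, 0.5251) = 0.2370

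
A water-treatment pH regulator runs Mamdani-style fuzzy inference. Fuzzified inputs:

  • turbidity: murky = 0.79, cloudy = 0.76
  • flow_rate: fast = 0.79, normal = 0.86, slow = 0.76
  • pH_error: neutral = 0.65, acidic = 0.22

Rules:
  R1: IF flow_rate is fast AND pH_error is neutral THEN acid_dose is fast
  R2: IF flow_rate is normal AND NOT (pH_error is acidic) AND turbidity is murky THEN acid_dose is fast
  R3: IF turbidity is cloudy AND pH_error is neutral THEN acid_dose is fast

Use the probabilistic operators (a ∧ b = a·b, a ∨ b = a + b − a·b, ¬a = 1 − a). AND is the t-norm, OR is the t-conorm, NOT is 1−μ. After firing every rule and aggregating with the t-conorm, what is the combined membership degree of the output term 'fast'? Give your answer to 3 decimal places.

0.884

R1: fast=0.79, neutral=0.65; AND[a·b] → w = 0.5135
R2: normal=0.86, ¬acidic=1−0.22=0.78, murky=0.79; AND[a·b] → w = 0.5299
R3: cloudy=0.76, neutral=0.65; AND[a·b] → w = 0.4940
Rules with consequent 'fast': {R1, R2, R3} → strengths 0.5135, 0.5299, 0.4940
Aggregate via t-conorm [a + b − a·b]: 0.8843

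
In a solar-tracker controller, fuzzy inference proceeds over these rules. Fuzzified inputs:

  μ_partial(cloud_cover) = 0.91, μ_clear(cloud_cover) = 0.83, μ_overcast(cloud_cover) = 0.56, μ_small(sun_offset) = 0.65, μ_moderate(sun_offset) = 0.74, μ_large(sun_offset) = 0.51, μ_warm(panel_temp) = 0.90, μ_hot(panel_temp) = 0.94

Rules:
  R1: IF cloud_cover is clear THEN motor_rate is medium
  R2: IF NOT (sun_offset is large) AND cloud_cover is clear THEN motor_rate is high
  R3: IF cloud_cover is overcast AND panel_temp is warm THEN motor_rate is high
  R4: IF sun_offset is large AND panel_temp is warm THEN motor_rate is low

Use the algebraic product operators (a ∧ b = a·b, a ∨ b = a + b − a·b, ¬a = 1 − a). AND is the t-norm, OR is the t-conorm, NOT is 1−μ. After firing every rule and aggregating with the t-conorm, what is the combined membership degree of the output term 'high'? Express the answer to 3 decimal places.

0.706

R1: clear=0.83 → w = 0.8300
R2: ¬large=1−0.51=0.49, clear=0.83; AND[a·b] → w = 0.4067
R3: overcast=0.56, warm=0.90; AND[a·b] → w = 0.5040
R4: large=0.51, warm=0.90; AND[a·b] → w = 0.4590
Rules with consequent 'high': {R2, R3} → strengths 0.4067, 0.5040
Aggregate via t-conorm [a + b − a·b]: 0.7057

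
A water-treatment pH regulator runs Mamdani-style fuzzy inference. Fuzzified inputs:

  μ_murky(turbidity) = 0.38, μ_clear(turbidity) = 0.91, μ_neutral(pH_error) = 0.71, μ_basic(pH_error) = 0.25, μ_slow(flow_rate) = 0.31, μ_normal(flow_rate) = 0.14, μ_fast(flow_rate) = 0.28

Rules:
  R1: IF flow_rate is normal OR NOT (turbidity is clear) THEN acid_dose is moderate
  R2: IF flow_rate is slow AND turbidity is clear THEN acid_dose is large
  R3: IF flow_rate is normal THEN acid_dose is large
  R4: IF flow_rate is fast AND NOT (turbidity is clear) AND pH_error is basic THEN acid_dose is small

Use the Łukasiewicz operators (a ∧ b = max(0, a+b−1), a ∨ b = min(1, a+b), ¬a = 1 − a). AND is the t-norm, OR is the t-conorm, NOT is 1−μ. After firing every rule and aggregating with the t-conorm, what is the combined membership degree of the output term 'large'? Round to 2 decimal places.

0.36

R1: normal=0.14, ¬clear=1−0.91=0.09; OR[min(1, a+b)] → w = 0.23
R2: slow=0.31, clear=0.91; AND[max(0, a+b−1)] → w = 0.22
R3: normal=0.14 → w = 0.14
R4: fast=0.28, ¬clear=1−0.91=0.09, basic=0.25; AND[max(0, a+b−1)] → w = 0.00
Rules with consequent 'large': {R2, R3} → strengths 0.22, 0.14
Aggregate via t-conorm [min(1, a+b)]: 0.36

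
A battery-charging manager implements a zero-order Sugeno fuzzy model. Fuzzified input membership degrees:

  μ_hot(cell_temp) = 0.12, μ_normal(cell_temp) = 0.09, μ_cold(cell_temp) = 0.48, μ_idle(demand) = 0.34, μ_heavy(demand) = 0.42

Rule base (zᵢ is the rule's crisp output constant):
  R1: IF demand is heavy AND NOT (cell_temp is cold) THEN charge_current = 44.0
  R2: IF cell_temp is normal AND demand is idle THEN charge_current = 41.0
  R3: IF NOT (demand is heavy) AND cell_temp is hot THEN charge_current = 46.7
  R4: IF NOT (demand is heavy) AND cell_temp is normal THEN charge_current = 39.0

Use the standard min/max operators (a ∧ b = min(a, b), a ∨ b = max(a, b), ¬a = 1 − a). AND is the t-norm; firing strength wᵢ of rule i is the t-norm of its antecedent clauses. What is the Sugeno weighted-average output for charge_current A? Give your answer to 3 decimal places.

R1 (z=44.0): heavy=0.42, ¬cold=1−0.48=0.52; AND[min(a, b)] → w = 0.42
R2 (z=41.0): normal=0.09, idle=0.34; AND[min(a, b)] → w = 0.09
R3 (z=46.7): ¬heavy=1−0.42=0.58, hot=0.12; AND[min(a, b)] → w = 0.12
R4 (z=39.0): ¬heavy=1−0.42=0.58, normal=0.09; AND[min(a, b)] → w = 0.09
Weighted average = (0.42·44.0 + 0.09·41.0 + 0.12·46.7 + 0.09·39.0) / (0.42 + 0.09 + 0.12 + 0.09)
  = 31.2840 / 0.7200 = 43.450

43.450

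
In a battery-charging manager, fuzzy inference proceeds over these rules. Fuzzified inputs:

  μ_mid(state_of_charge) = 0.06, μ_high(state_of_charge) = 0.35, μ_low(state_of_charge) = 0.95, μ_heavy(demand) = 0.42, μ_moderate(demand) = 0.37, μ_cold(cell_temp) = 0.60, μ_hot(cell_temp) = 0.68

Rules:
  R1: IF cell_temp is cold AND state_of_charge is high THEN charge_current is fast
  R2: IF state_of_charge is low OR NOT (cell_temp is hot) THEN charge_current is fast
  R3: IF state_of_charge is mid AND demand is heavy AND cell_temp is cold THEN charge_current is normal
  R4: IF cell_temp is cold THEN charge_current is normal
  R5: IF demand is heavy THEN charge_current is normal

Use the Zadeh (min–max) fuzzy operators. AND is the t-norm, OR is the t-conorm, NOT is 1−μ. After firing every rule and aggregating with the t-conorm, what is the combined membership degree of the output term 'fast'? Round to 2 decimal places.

0.95

R1: cold=0.60, high=0.35; AND[min(a, b)] → w = 0.35
R2: low=0.95, ¬hot=1−0.68=0.32; OR[max(a, b)] → w = 0.95
R3: mid=0.06, heavy=0.42, cold=0.60; AND[min(a, b)] → w = 0.06
R4: cold=0.60 → w = 0.60
R5: heavy=0.42 → w = 0.42
Rules with consequent 'fast': {R1, R2} → strengths 0.35, 0.95
Aggregate via t-conorm [max(a, b)]: 0.95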